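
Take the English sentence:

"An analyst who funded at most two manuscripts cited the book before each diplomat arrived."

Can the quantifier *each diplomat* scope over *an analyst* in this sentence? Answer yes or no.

Structurally, *each diplomat* is inside the adjunct clause *before each diplomat arrived*.
Adjuncts are opaque for quantifier raising; a quantifier in an adjunct stays inside it.
So the wide-scope reading for *each diplomat* is blocked.

No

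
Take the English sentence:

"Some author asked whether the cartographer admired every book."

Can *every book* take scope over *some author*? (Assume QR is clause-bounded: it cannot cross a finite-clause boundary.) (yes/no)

No

*every book* is embedded in the embedded question *whether the cartographer admired every book*.
The wh-island constraint blocks QR out of an embedded interrogative.
*every book* is confined to the island and cannot take scope over *some author*.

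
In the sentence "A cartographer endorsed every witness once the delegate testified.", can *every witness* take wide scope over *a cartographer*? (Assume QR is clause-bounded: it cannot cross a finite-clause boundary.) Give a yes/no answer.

*every witness* is a matrix argument; the adjunct is an island but the target quantifier is outside it.
Since no island is crossed, the inverse ordering is licensed alongside surface scope.

Yes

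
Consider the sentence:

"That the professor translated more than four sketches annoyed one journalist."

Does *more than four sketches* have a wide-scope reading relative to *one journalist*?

No

The target quantifier *more than four sketches* is part of the sentential subject *that the professor translated more than four sketches*.
Clausal subjects are scope islands; QR from inside the subject into the matrix is barred.
There is no licit LF on which *more than four sketches* c-commands *one journalist*.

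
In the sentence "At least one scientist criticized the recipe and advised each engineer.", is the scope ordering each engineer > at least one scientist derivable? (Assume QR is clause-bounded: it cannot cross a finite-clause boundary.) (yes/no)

The DP *each engineer* is contained in one conjunct of the coordinate structure (*advised each engineer*).
Coordinate structures are islands for non-across-the-board movement, QR included.
*each engineer* > *at least one scientist* would require crossing that boundary, which is illicit.

No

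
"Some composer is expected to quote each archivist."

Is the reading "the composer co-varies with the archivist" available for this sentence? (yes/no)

This is the *each archivist* > *some composer* reading.
Raising constructions are monoclausal for scope purposes; *each archivist* is not separated from *some composer* by any island.
With no island boundary between them, the object can take inverse scope over the subject via ordinary QR within the clause.

Yes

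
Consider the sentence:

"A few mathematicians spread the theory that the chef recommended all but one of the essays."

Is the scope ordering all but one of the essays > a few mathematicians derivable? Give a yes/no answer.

The DP *all but one of the essays* is contained in the complex NP *the theory that the chef recommended all but one of the essays*.
Noun-complement clauses are scope islands (the Complex NP Constraint): a quantifier inside one cannot scope into the matrix.
The inverse ordering *all but one of the essays* > *a few mathematicians* is therefore underivable.

No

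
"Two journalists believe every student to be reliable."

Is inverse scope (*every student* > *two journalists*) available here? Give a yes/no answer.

Yes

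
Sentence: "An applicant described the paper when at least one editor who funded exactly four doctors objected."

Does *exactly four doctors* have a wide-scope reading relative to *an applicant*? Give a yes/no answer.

No

*exactly four doctors* is embedded in the relative clause *who funded exactly four doctors*, which is itself inside the adjunct *when at least one editor who funded exactly four doctors objected*.
Nested islands: the RC island is itself inside an adjunct island, so wide scope is doubly excluded.
The inverse ordering *exactly four doctors* > *an applicant* is therefore underivable.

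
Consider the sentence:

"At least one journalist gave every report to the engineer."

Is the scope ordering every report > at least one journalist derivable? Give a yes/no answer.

Yes

*every report* is the matrix object and *at least one journalist* the matrix subject; the two are clausemates.
QR within a single clause is free, so the lower quantifier may take scope over the higher one.
So *every report* > *at least one journalist* is among the available readings.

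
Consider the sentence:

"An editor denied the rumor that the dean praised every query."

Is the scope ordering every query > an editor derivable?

The DP *every query* is contained in the complex NP *the rumor that the dean praised every query*.
Noun-complement clauses are scope islands (the Complex NP Constraint): a quantifier inside one cannot scope into the matrix.
The inverse ordering *every query* > *an editor* is therefore underivable.

No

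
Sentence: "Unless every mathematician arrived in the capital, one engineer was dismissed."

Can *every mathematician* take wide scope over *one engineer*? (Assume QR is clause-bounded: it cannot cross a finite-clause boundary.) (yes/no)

No

Structurally, *every mathematician* is inside the adjunct clause *unless every mathematician arrived in the capital*.
Adjuncts are opaque for quantifier raising; a quantifier in an adjunct stays inside it.
There is no licit LF on which *every mathematician* c-commands *one engineer*.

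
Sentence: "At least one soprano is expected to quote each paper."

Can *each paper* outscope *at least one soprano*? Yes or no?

Yes

*each paper* is inside a raising infinitive, which is transparent to QR (no CP barrier), so it behaves as a matrix argument.
QR within a single clause is free, so the lower quantifier may take scope over the higher one.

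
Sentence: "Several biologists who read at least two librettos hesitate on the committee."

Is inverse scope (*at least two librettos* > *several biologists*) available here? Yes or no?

*at least two librettos* sits inside the relative clause *who read at least two librettos*.
A relative clause is a scope island — quantifier raising cannot cross its boundary.
Hence only narrow scope for *at least two librettos* (under *several biologists*) survives.

No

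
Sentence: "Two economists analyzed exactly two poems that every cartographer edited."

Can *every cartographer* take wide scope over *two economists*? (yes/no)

No

Structurally, *every cartographer* is inside the relative clause *that every cartographer edited* modifying *exactly two poems*.
Relative clauses block scope extraction: QR cannot target a position outside the modified NP.
Hence only narrow scope for *every cartographer* (under *two economists*) survives.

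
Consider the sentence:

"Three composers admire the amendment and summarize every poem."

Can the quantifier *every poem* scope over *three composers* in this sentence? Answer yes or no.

No

Structurally, *every poem* is inside one conjunct of the coordinate structure (*summarize every poem*).
The Coordinate Structure Constraint blocks movement (including QR) out of a single conjunct.
So *every poem* cannot raise high enough to outscope *three composers*; only the surface ordering *three composers* > *every poem* is available.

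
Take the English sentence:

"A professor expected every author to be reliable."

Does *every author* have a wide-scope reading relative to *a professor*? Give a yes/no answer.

Yes

This is an ECM construction: *every author* is the infinitival subject, Case-marked by the matrix verb, and the infinitive is transparent for QR.
Clause-internal QR can adjoin the lower DP above the subject, yielding the inverse reading.
The sentence is scopally ambiguous between *a professor* > *every author* and *every author* > *a professor*.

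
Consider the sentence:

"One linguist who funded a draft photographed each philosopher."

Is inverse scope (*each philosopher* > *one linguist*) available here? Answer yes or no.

Yes

*each philosopher* sits in the matrix clause, not in the relative clause on *one linguist*.
With no island boundary between them, the object can take inverse scope over the subject via ordinary QR within the clause.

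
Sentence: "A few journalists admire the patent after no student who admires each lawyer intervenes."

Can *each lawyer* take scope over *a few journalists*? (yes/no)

No

The target quantifier *each lawyer* is part of the relative clause *who admires each lawyer*, which is itself inside the adjunct *after no student who admires each lawyer intervenes*.
Even if one barrier were somehow void, the other would still block QR.
So the wide-scope reading for *each lawyer* is blocked.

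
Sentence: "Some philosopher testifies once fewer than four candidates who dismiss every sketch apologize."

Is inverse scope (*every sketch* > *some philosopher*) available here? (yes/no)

No

*every sketch* is embedded in the relative clause *who dismiss every sketch*, which is itself inside the adjunct *once fewer than four candidates who dismiss every sketch apologize*.
Two island boundaries intervene — the relative clause and the adjunct. Either alone would block QR.
*every sketch* > *some philosopher* would require crossing that boundary, which is illicit.
(Only the surface reading survives: one fixed philosopher with respect to all the relevant sketches.)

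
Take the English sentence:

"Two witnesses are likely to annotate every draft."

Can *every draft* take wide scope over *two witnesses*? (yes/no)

Infinitival complements of raising predicates do not block QR; *every draft* and *two witnesses* are effectively clausemates.
Ordinary QR to a clause-peripheral position gives the wide-scope LF for the lower DP.
The sentence is scopally ambiguous between *two witnesses* > *every draft* and *every draft* > *two witnesses*.

Yes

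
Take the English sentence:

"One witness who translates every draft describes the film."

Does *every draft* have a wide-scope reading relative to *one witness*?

The target quantifier *every draft* is part of the relative clause *who translates every draft*.
The relative clause forms an island for QR, so the quantifier is confined to the head noun's restrictor.
So *every draft* cannot raise high enough to outscope *one witness*; only the surface ordering *one witness* > *every draft* is available.
(Only the surface reading survives: one fixed witness with respect to all the relevant drafts.)

No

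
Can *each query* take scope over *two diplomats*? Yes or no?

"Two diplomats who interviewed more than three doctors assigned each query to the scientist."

Although the sentence contains a relative clause (*who interviewed more than three doctors*), *each query* is outside it, in the matrix VP.
With no island boundary between them, the object can take inverse scope over the subject via ordinary QR within the clause.

Yes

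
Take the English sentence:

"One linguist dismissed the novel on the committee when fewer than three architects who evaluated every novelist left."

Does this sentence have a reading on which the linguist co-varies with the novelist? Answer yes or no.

No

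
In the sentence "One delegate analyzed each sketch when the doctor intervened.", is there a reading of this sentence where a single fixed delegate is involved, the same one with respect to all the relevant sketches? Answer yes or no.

Yes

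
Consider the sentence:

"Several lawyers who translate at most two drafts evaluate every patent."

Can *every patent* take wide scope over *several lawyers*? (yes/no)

Yes

The RC *who translate at most two drafts* is an island, but *every patent* is not inside it — it is the matrix object, a clausemate of *several lawyers*.
QR within a single clause is free, so the lower quantifier may take scope over the higher one.
So *every patent* > *several lawyers* is among the available readings.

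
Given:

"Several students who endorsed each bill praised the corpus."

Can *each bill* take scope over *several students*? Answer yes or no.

*each bill* occurs within the relative clause *who endorsed each bill*.
A relative clause is a scope island — quantifier raising cannot cross its boundary.
So *each bill* cannot raise high enough to outscope *several students*; only the surface ordering *several students* > *each bill* is available.

No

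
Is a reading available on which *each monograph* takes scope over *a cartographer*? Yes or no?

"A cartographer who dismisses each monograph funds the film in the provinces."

No

The DP *each monograph* is contained in the relative clause *who dismisses each monograph*.
Relative clauses are scope islands: a quantifier cannot QR out of a relative clause to take scope in the matrix clause.
*each monograph* is confined to the island and cannot take scope over *a cartographer*.
(Only the surface reading survives: one fixed cartographer with respect to all the relevant monographs.)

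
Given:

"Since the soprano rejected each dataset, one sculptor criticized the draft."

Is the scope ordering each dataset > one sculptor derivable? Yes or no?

No

Structurally, *each dataset* is inside the adjunct clause *since the soprano rejected each dataset*.
Adjuncts are opaque for quantifier raising; a quantifier in an adjunct stays inside it.
*each dataset* > *one sculptor* would require crossing that boundary, which is illicit.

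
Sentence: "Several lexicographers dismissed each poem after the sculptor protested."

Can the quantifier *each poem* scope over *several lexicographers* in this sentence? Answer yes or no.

Yes

The adjunct island is irrelevant here — *each poem* and *several lexicographers* are both in the matrix clause.
Clause-internal QR can adjoin the lower DP above the subject, yielding the inverse reading.
The sentence is scopally ambiguous between *several lexicographers* > *each poem* and *each poem* > *several lexicographers*.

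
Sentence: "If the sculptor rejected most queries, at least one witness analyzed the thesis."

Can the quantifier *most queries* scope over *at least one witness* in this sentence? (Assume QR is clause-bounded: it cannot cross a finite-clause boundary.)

No

*most queries* sits inside the adjunct clause *if the sculptor rejected most queries*.
Since the clause is an adjunct (not a complement), the Adjunct Condition blocks QR across its edge.
*most queries* > *at least one witness* would require crossing that boundary, which is illicit.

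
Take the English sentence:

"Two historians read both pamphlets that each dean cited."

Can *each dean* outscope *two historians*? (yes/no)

No

*each dean* is embedded in the relative clause *that each dean cited* modifying *both pamphlets*.
Relative clauses block scope extraction: QR cannot target a position outside the modified NP.
So the wide-scope reading for *each dean* is blocked.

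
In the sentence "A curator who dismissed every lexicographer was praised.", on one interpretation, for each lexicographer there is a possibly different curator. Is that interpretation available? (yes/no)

No

That reading corresponds to *every lexicographer* > *a curator*.
Structurally, *every lexicographer* is inside the relative clause *who dismissed every lexicographer*.
Relative clauses are scope islands: a quantifier cannot QR out of a relative clause to take scope in the matrix clause.
Hence only narrow scope for *every lexicographer* (under *a curator*) survives.
(Only the surface reading survives: one fixed curator with respect to all the relevant lexicographers.)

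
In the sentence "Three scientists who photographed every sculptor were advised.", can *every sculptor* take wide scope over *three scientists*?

No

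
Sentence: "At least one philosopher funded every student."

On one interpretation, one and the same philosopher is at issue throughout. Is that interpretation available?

That reading corresponds to *at least one philosopher* > *every student*.
Nothing needs to raise for *at least one philosopher* > *every student*, so no island constraint is at stake.

Yes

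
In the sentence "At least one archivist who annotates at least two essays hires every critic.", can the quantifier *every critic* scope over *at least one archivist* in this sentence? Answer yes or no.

Yes

The RC *who annotates at least two essays* is an island, but *every critic* is not inside it — it is the matrix object, a clausemate of *at least one archivist*.
Clause-internal QR can adjoin the lower DP above the subject, yielding the inverse reading.
The sentence is scopally ambiguous between *at least one archivist* > *every critic* and *every critic* > *at least one archivist*.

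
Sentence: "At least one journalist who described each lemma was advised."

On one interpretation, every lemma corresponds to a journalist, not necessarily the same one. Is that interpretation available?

No

That reading corresponds to *each lemma* > *at least one journalist*.
The target quantifier *each lemma* is part of the relative clause *who described each lemma*.
The relative clause forms an island for QR, so the quantifier is confined to the head noun's restrictor.
There is no licit LF on which *each lemma* c-commands *at least one journalist*.
(Only the surface reading survives: one fixed journalist with respect to all the relevant lemmas.)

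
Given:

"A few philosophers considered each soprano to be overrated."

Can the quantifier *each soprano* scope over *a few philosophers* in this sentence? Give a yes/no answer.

Yes

*each soprano* is an ECM subject; ECM complements are not islands, and the embedded quantifier may take matrix scope.
No island intervenes, so both surface and inverse scope are derivable.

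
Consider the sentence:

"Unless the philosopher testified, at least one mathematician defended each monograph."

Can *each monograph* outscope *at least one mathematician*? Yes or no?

Neither queried DP is inside the adjunct, so the adjunct-island constraint does not apply.
Since no island is crossed, the inverse ordering is licensed alongside surface scope.
The sentence is scopally ambiguous between *at least one mathematician* > *each monograph* and *each monograph* > *at least one mathematician*.

Yes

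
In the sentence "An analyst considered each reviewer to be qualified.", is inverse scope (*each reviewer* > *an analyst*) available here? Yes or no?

The ECM infinitive is scope-transparent — *each reviewer* is free to raise above *an analyst*.
Ordinary QR to a clause-peripheral position gives the wide-scope LF for the lower DP.

Yes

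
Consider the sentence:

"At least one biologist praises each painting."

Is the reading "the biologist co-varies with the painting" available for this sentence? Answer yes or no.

Yes

This is the *each painting* > *at least one biologist* reading.
*each painting* and *at least one biologist* are in the same minimal clause.
Since no island is crossed, the inverse ordering is licensed alongside surface scope.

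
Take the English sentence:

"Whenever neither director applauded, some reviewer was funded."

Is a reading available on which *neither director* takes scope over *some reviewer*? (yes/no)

The DP *neither director* is contained in the adjunct clause *whenever neither director applauded*.
Adverbial clauses are not L-marked, so they are barriers for QR — the quantifier cannot escape the adjunct.
There is no licit LF on which *neither director* c-commands *some reviewer*.

No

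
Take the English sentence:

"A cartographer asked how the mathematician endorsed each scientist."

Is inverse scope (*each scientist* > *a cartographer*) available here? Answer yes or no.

No

Structurally, *each scientist* is inside the embedded question *how the mathematician endorsed each scientist*.
QR across an interrogative CP boundary is ruled out as a wh-island violation.
So *each scientist* cannot raise high enough to outscope *a cartographer*; only the surface ordering *a cartographer* > *each scientist* is available.
(Only the surface reading survives: one fixed cartographer with respect to all the relevant scientists.)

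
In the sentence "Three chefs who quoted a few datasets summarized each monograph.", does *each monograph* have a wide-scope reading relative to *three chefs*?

Yes

Although the sentence contains a relative clause (*who quoted a few datasets*), *each monograph* is outside it, in the matrix VP.
With no island boundary between them, the object can take inverse scope over the subject via ordinary QR within the clause.
The sentence is scopally ambiguous between *three chefs* > *each monograph* and *each monograph* > *three chefs*.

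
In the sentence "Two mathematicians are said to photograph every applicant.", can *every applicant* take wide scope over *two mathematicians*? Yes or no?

Infinitival complements of raising predicates do not block QR; *every applicant* and *two mathematicians* are effectively clausemates.
With no island boundary between them, the object can take inverse scope over the subject via ordinary QR within the clause.
So *every applicant* > *two mathematicians* is among the available readings.

Yes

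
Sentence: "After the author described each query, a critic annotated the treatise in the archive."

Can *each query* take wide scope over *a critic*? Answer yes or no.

No

The DP *each query* is contained in the adjunct clause *after the author described each query*.
The adjunct-island constraint bars QR out of an adverbial clause.
So the wide-scope reading for *each query* is blocked.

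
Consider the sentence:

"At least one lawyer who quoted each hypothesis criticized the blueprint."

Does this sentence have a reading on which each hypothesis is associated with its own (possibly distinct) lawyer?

No

The paraphrase describes the scope ordering *each hypothesis* > *at least one lawyer*.
*each hypothesis* is embedded in the relative clause *who quoted each hypothesis*.
Relative clauses block scope extraction: QR cannot target a position outside the modified NP.
*each hypothesis* > *at least one lawyer* would require crossing that boundary, which is illicit.
(Only the surface reading survives: one fixed lawyer with respect to all the relevant hypotheses.)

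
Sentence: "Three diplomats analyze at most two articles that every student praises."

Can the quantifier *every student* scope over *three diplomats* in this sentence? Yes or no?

The target quantifier *every student* is part of the relative clause *that every student praises* modifying *at most two articles*.
The relative clause forms an island for QR, so the quantifier is confined to the head noun's restrictor.
There is no licit LF on which *every student* c-commands *three diplomats*.

No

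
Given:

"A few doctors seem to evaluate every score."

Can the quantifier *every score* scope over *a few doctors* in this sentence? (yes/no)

Yes

*every score* is the object of the infinitival complement of a raising predicate; raising infinitives are transparent for QR, so the two DPs are in effect clausemates.
Clause-internal QR can adjoin the lower DP above the subject, yielding the inverse reading.
So *every score* > *a few doctors* is among the available readings.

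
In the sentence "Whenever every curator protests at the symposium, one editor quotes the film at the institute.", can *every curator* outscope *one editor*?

No

The target quantifier *every curator* is part of the adjunct clause *whenever every curator protests at the symposium*.
Adverbial clauses are not L-marked, so they are barriers for QR — the quantifier cannot escape the adjunct.
The ordering *every curator* > *one editor* is therefore underivable.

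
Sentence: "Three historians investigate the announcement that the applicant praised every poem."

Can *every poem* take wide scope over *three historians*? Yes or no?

No

Structurally, *every poem* is inside the complex NP *the announcement that the applicant praised every poem*.
The complex NP is opaque for QR — the quantifier is frozen inside the noun's complement.
Hence only narrow scope for *every poem* (under *three historians*) survives.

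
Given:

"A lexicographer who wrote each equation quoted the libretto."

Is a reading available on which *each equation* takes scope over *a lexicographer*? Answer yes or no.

No

*each equation* sits inside the relative clause *who wrote each equation*.
Relative clauses are scope islands: a quantifier cannot QR out of a relative clause to take scope in the matrix clause.
Hence only narrow scope for *each equation* (under *a lexicographer*) survives.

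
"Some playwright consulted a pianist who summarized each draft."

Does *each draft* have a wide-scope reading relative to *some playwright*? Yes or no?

No

*each draft* occurs within the relative clause *who summarized each draft* modifying *a pianist*.
QR out of a relative clause is ruled out by the relative-clause island constraint.
Hence only narrow scope for *each draft* (under *some playwright*) survives.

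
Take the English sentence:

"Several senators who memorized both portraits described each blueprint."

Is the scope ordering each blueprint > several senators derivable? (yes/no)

The RC *who memorized both portraits* is an island, but *each blueprint* is not inside it — it is the matrix object, a clausemate of *several senators*.
Clause-internal QR can adjoin the lower DP above the subject, yielding the inverse reading.
So *each blueprint* > *several senators* is among the available readings.

Yes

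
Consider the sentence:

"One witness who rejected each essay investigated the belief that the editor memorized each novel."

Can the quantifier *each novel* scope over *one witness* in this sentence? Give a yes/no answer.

No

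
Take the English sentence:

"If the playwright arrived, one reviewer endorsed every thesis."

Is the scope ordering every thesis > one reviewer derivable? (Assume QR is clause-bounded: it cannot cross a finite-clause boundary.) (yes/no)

Yes

The adjunct island is irrelevant here — *every thesis* and *one reviewer* are both in the matrix clause.
Since no island is crossed, the inverse ordering is licensed alongside surface scope.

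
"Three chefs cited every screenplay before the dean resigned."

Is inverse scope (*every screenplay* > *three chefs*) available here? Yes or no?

Yes

*every screenplay* is a matrix argument; the adjunct is an island but the target quantifier is outside it.
Ordinary QR to a clause-peripheral position gives the wide-scope LF for the lower DP.
So *every screenplay* > *three chefs* is among the available readings.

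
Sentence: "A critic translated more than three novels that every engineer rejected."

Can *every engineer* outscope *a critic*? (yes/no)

No

The DP *every engineer* is contained in the relative clause *that every engineer rejected* modifying *more than three novels*.
Relative clauses are scope islands: a quantifier cannot QR out of a relative clause to take scope in the matrix clause.
The inverse ordering *every engineer* > *a critic* is therefore underivable.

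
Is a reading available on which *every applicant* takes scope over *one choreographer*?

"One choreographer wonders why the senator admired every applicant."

No

*every applicant* sits inside the embedded question *why the senator admired every applicant*.
The wh-island constraint blocks QR out of an embedded interrogative.
*every applicant* > *one choreographer* would require crossing that boundary, which is illicit.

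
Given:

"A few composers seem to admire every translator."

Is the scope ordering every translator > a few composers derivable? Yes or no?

Yes

*every translator* is inside a raising infinitive, which is transparent to QR (no CP barrier), so it behaves as a matrix argument.
Ordinary QR to a clause-peripheral position gives the wide-scope LF for the lower DP.
So *every translator* > *a few composers* is among the available readings.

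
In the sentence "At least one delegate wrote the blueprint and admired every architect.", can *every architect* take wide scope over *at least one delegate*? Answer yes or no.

No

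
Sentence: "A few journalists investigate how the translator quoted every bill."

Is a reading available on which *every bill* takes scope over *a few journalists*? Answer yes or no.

*every bill* occurs within the embedded question *how the translator quoted every bill*.
Embedded wh-clauses are opaque for QR, so the quantifier stays inside the question.
So the wide-scope reading for *every bill* is blocked.

No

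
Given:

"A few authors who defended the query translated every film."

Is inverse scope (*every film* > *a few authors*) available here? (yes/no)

Yes

The RC *who defended the query* is an island, but *every film* is not inside it — it is the matrix object, a clausemate of *a few authors*.
No island intervenes, so both surface and inverse scope are derivable.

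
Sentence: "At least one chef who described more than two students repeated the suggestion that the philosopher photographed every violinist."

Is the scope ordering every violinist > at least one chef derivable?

No

*every violinist* occurs within the complex NP *the suggestion that the philosopher photographed every violinist*.
The complex NP is opaque for QR — the quantifier is frozen inside the noun's complement.
So *every violinist* cannot raise to a position above *at least one chef*.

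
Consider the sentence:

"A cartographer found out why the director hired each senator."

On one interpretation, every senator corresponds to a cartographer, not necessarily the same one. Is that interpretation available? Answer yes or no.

The paraphrase describes the scope ordering *each senator* > *a cartographer*.
*each senator* occurs within the embedded question *why the director hired each senator*.
Embedded questions are wh-islands: a quantifier inside an indirect question cannot QR into the matrix clause.
Hence only narrow scope for *each senator* (under *a cartographer*) survives.
(Only the surface reading survives: one fixed cartographer with respect to all the relevant senators.)

No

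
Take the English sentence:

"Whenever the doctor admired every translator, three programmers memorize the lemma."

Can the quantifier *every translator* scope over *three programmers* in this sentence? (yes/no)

*every translator* is embedded in the adjunct clause *whenever the doctor admired every translator*.
Adjunct clauses are scope islands: a quantifier inside an adjunct cannot raise into the matrix clause.
The ordering *every translator* > *three programmers* is therefore underivable.

No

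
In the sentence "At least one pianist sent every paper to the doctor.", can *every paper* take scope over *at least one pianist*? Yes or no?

Yes

*every paper* and *at least one pianist* are in the same minimal clause.
Nothing blocks QR of the lower DP to a position above the higher one, so inverse scope is available.
Both orderings are possible: *at least one pianist* > *every paper* and *every paper* > *at least one pianist*.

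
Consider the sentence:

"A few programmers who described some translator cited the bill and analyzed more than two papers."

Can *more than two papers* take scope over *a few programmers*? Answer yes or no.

The DP *more than two papers* is contained in one conjunct of the coordinate structure (*analyzed more than two papers*).
QR out of a conjunct would have to apply non-ATB, which the CSC forbids.
So *more than two papers* cannot raise high enough to outscope *a few programmers*; only the surface ordering *a few programmers* > *more than two papers* is available.

No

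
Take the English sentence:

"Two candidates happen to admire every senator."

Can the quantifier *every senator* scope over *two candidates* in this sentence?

Infinitival complements of raising predicates do not block QR; *every senator* and *two candidates* are effectively clausemates.
With no island boundary between them, the object can take inverse scope over the subject via ordinary QR within the clause.

Yes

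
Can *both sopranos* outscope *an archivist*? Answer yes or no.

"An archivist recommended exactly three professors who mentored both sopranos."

No

*both sopranos* sits inside the relative clause *who mentored both sopranos* modifying *exactly three professors*.
A relative clause is a scope island — quantifier raising cannot cross its boundary.
*both sopranos* is confined to the island and cannot take scope over *an archivist*.
(Only the surface reading survives: one fixed archivist with respect to all the relevant sopranos.)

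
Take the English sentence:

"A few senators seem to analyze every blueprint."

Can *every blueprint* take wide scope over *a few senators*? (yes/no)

Yes

The matrix predicate is a raising verb, whose infinitival complement is not a scope island — *every blueprint* can QR into the matrix clause.
With no island boundary between them, the object can take inverse scope over the subject via ordinary QR within the clause.
So *every blueprint* > *a few senators* is among the available readings.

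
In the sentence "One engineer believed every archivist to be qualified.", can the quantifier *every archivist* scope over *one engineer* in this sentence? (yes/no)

The ECM infinitive is scope-transparent — *every archivist* is free to raise above *one engineer*.
With no island boundary between them, the object can take inverse scope over the subject via ordinary QR within the clause.

Yes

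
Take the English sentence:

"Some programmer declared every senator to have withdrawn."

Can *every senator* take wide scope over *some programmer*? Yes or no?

Yes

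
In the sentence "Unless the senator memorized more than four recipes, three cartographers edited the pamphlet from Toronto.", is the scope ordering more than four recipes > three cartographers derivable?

*more than four recipes* is embedded in the adjunct clause *unless the senator memorized more than four recipes*.
Adjunct clauses are scope islands: a quantifier inside an adjunct cannot raise into the matrix clause.
So the wide-scope reading for *more than four recipes* is blocked.

No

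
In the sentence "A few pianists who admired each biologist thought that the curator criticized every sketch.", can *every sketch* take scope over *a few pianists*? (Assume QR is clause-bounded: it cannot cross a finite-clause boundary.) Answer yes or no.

*every sketch* is embedded in the finite complement clause *that the curator criticized every sketch*.
With QR restricted to its own tensed clause, the embedded quantifier cannot reach a matrix scope position.
The inverse ordering *every sketch* > *a few pianists* is therefore underivable.

No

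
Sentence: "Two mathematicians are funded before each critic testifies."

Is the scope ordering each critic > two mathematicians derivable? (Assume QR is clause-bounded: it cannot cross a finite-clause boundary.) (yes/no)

No

*each critic* is embedded in the adjunct clause *before each critic testifies*.
Since the clause is an adjunct (not a complement), the Adjunct Condition blocks QR across its edge.
Hence only narrow scope for *each critic* (under *two mathematicians*) survives.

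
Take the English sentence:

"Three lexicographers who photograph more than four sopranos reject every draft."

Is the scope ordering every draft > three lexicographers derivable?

Yes

Although the sentence contains a relative clause (*who photograph more than four sopranos*), *every draft* is outside it, in the matrix VP.
Nothing blocks QR of the lower DP to a position above the higher one, so inverse scope is available.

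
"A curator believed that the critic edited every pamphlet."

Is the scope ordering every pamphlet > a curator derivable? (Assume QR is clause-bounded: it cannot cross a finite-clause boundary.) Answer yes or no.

Structurally, *every pamphlet* is inside the finite complement clause *that the critic edited every pamphlet*.
Under clause-bounded QR, a quantifier in an embedded finite clause cannot raise into the matrix clause.
The inverse ordering *every pamphlet* > *a curator* is therefore underivable.
(Only the surface reading survives: one fixed curator with respect to all the relevant pamphlets.)

No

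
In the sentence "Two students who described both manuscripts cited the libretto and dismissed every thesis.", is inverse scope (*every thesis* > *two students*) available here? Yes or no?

No

The DP *every thesis* is contained in one conjunct of the coordinate structure (*dismissed every thesis*).
QR out of a conjunct would have to apply non-ATB, which the CSC forbids.
The inverse ordering *every thesis* > *two students* is therefore underivable.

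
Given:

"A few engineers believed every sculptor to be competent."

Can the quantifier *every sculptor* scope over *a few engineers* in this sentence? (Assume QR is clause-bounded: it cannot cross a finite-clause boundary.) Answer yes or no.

*every sculptor* is an ECM subject; ECM complements are not islands, and the embedded quantifier may take matrix scope.
Ordinary QR to a clause-peripheral position gives the wide-scope LF for the lower DP.

Yes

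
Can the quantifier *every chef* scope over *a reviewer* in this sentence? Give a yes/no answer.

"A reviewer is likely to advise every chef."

*every chef* is the object of the infinitival complement of a raising predicate; raising infinitives are transparent for QR, so the two DPs are in effect clausemates.
Nothing blocks QR of the lower DP to a position above the higher one, so inverse scope is available.
So *every chef* > *a reviewer* is among the available readings.

Yes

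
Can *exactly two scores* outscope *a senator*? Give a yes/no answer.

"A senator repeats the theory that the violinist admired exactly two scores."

No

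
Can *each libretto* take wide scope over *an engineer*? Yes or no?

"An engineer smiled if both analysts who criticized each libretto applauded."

No

*each libretto* occurs within the relative clause *who criticized each libretto*, which is itself inside the adjunct *if both analysts who criticized each libretto applauded*.
The quantifier would have to escape first the RC and then the adjunct — two independent island violations.
So the wide-scope reading for *each libretto* is blocked.
(Only the surface reading survives: one fixed engineer with respect to all the relevant librettos.)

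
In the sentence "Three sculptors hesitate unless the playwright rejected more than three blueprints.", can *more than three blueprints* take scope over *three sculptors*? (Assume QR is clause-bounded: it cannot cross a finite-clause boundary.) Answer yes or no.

*more than three blueprints* occurs within the adjunct clause *unless the playwright rejected more than three blueprints*.
Adjunct clauses are scope islands: a quantifier inside an adjunct cannot raise into the matrix clause.
*more than three blueprints* > *three sculptors* would require crossing that boundary, which is illicit.

No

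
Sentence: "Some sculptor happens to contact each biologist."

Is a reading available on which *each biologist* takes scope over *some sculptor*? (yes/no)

Yes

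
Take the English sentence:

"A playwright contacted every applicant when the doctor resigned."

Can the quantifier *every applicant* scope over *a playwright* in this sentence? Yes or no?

Yes

The adjunct clause does not contain *every applicant*, which is the matrix object.
Nothing blocks QR of the lower DP to a position above the higher one, so inverse scope is available.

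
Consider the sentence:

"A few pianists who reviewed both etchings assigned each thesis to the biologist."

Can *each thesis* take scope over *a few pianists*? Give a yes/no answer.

Yes

The relative clause *who reviewed both etchings* modifies *a few pianists*, but *each thesis* is not inside that relative clause — it is an argument of the matrix verb.
QR within a single clause is free, so the lower quantifier may take scope over the higher one.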